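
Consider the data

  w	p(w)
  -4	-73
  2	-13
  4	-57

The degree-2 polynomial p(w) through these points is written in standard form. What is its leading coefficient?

-4

Build the Lagrange basis polynomials:
L_0(w) = (w - 2)(w - 4) / [48] = (1/48)w^2 - (1/8)w + 1/6
L_1(w) = (w + 4)(w - 4) / [-12] = -(1/12)w^2 + 4/3
L_2(w) = (w + 4)(w - 2) / [16] = (1/16)w^2 + (1/8)w - 1/2
p(w) = (-73)·L_0 + (-13)·L_1 + (-57)·L_2
Only the coefficient of w^2 is needed; take it from each L_i and combine:
(-73)·(1/48) + (-13)·(-1/12) + (-57)·(1/16) = -4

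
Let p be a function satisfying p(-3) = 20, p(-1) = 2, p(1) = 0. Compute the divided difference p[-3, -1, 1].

p[-3,-1] = (2 - 20) / (-1 - (-3)) = -9
p[-1,1] = (0 - 2) / (1 - (-1)) = -1
p[-3,-1,1] = (-1 - (-9)) / (1 - (-3)) = 2

2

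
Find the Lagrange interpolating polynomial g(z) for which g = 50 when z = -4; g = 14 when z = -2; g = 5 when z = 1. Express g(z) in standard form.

g(z) = 3z^2 + 2

L_0(z) = (z + 2)(z - 1) / [10] = (1/10)z^2 + (1/10)z - 1/5
L_1(z) = (z + 4)(z - 1) / [-6] = -(1/6)z^2 - (1/2)z + 2/3
L_2(z) = (z + 4)(z + 2) / [15] = (1/15)z^2 + (2/5)z + 8/15
g(z) = 50·L_0 + 14·L_1 + 5·L_2
  50·L_0(z) = 5z^2 + 5z - 10
  14·L_1(z) = -(7/3)z^2 - 7z + 28/3
  5·L_2(z) = (1/3)z^2 + 2z + 8/3
Adding term by term: 3z^2 + 2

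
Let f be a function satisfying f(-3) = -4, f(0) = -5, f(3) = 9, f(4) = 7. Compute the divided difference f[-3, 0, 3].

5/6

f[-3,0] = (-5 - (-4)) / (0 - (-3)) = -1/3
f[0,3] = (9 - (-5)) / (3 - 0) = 14/3
f[-3,0,3] = (14/3 - (-1/3)) / (3 - (-3)) = 5/6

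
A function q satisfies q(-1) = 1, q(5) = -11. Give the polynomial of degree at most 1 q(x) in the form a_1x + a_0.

Build the Lagrange basis polynomials:
L_0(x) = (x - 5) / [-6] = -(1/6)x + 5/6
L_1(x) = (x + 1) / [6] = (1/6)x + 1/6
q(x) = 1·L_0 + (-11)·L_1
  1·L_0(x) = -(1/6)x + 5/6
  (-11)·L_1(x) = -(11/6)x - 11/6
Adding term by term: -2x - 1

q(x) = -2x - 1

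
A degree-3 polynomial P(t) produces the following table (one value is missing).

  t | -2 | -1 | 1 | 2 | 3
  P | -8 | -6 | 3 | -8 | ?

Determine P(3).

The 4 known values determine P uniquely (degree ≤ 3).
Evaluate each Lagrange basis at t = 3:
L_0(3) = (4)·(2)·(1)/[(-1)·(-3)·(-4)] = -2/3
L_1(3) = (5)·(2)·(1)/[(1)·(-2)·(-3)] = 5/3
L_2(3) = (5)·(4)·(1)/[(3)·(2)·(-1)] = -10/3
L_3(3) = (5)·(4)·(2)/[(4)·(3)·(1)] = 10/3
Sum: (-8)·(-2/3) + (-6)·(5/3) + 3·(-10/3) + (-8)·(10/3) = -124/3

-124/3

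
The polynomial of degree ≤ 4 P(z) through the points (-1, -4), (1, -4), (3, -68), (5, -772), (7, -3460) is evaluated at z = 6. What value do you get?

-1754

Evaluate each Lagrange basis at z = 6:
L_0(6) = (5)·(3)·(1)·(-1)/[(-2)·(-4)·(-6)·(-8)] = -5/128
L_1(6) = (7)·(3)·(1)·(-1)/[(2)·(-2)·(-4)·(-6)] = 7/32
L_2(6) = (7)·(5)·(1)·(-1)/[(4)·(2)·(-2)·(-4)] = -35/64
L_3(6) = (7)·(5)·(3)·(-1)/[(6)·(4)·(2)·(-2)] = 35/32
L_4(6) = (7)·(5)·(3)·(1)/[(8)·(6)·(4)·(2)] = 35/128
Sum: (-4)·(-5/128) + (-4)·(7/32) + (-68)·(-35/64) + (-772)·(35/32) + (-3460)·(35/128) = -1754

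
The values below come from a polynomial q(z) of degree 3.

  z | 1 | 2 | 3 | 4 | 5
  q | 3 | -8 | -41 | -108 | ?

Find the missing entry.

The 4 known values determine q uniquely (degree ≤ 3).
L_0(5) = (3)·(2)·(1)/[(-1)·(-2)·(-3)] = -1
L_1(5) = (4)·(2)·(1)/[(1)·(-1)·(-2)] = 4
L_2(5) = (4)·(3)·(1)/[(2)·(1)·(-1)] = -6
L_3(5) = (4)·(3)·(2)/[(3)·(2)·(1)] = 4
Sum: 3·(-1) + (-8)·(4) + (-41)·(-6) + (-108)·(4) = -221

-221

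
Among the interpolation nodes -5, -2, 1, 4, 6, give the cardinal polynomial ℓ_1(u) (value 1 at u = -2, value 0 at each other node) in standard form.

ℓ_1(u) = -(1/432)u^4 + (1/72)u^3 + (7/144)u^2 - (73/216)u + 5/18

ℓ_1(u) = (u + 5)(u - 1)(u - 4)(u - 6) / [(3)·(-3)·(-6)·(-8)]
       = (u^4 - 6u^3 - 21u^2 + 146u - 120) / (-432)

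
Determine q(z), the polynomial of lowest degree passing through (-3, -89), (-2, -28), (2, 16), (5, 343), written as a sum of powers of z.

q(z) = 3z^3 - z^2 - z - 2

Build the Lagrange basis polynomials:
L_0(z) = (z + 2)(z - 2)(z - 5) / [-40] = -(1/40)z^3 + (1/8)z^2 + (1/10)z - 1/2
L_1(z) = (z + 3)(z - 2)(z - 5) / [28] = (1/28)z^3 - (1/7)z^2 - (11/28)z + 15/14
L_2(z) = (z + 3)(z + 2)(z - 5) / [-60] = -(1/60)z^3 + (19/60)z + 1/2
L_3(z) = (z + 3)(z + 2)(z - 2) / [168] = (1/168)z^3 + (1/56)z^2 - (1/42)z - 1/14
q(z) = (-89)·L_0 + (-28)·L_1 + 16·L_2 + 343·L_3
  (-89)·L_0(z) = (89/40)z^3 - (89/8)z^2 - (89/10)z + 89/2
  (-28)·L_1(z) = -z^3 + 4z^2 + 11z - 30
  16·L_2(z) = -(4/15)z^3 + (76/15)z + 8
  343·L_3(z) = (49/24)z^3 + (49/8)z^2 - (49/6)z - 49/2
Adding term by term: 3z^3 - z^2 - z - 2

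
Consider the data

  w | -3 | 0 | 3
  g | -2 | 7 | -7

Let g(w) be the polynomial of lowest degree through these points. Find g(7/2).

-833/72

L_0(7/2) = (7/2)·(1/2)/[(-3)·(-6)] = 7/72
L_1(7/2) = (13/2)·(1/2)/[(3)·(-3)] = -13/36
L_2(7/2) = (13/2)·(7/2)/[(6)·(3)] = 91/72
Sum: (-2)·(7/72) + 7·(-13/36) + (-7)·(91/72) = -833/72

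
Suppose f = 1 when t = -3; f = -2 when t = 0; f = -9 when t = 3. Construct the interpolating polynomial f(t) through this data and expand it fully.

f(t) = -(2/9)t^2 - (5/3)t - 2

Newton's divided differences:
f[-3,0] = (-2 - 1) / (0 - (-3)) = -1
f[0,3] = (-9 - (-2)) / (3 - 0) = -7/3
f[-3,0,3] = (-7/3 - (-1)) / (3 - (-3)) = -2/9
f(t) = 1 + (-1)·(t + 3) + (-2/9)·(t + 3)t
Expanding: f(t) = -(2/9)t^2 - (5/3)t - 2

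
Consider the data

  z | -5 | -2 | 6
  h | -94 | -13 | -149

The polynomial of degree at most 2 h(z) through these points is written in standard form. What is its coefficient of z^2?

-4

Build the Lagrange basis polynomials:
L_0(z) = (z + 2)(z - 6) / [33] = (1/33)z^2 - (4/33)z - 4/11
L_1(z) = (z + 5)(z - 6) / [-24] = -(1/24)z^2 + (1/24)z + 5/4
L_2(z) = (z + 5)(z + 2) / [88] = (1/88)z^2 + (7/88)z + 5/44
h(z) = (-94)·L_0 + (-13)·L_1 + (-149)·L_2
Only the coefficient of z^2 is needed; take it from each L_i and combine:
(-94)·(1/33) + (-13)·(-1/24) + (-149)·(1/88) = -4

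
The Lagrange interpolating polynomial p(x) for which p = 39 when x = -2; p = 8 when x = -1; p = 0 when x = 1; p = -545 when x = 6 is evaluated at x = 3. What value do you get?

Evaluate each Lagrange basis at x = 3:
L_0(3) = (4)·(2)·(-3)/[(-1)·(-3)·(-8)] = 1
L_1(3) = (5)·(2)·(-3)/[(1)·(-2)·(-7)] = -15/7
L_2(3) = (5)·(4)·(-3)/[(3)·(2)·(-5)] = 2
L_3(3) = (5)·(4)·(2)/[(8)·(7)·(5)] = 1/7
Sum: 39·(1) + 8·(-15/7) + 0 + (-545)·(1/7) = -56

-56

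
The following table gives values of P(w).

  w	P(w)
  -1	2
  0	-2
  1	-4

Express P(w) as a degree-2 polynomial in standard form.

P(w) = w^2 - 3w - 2

Newton's divided differences:
P[-1,0] = (-2 - 2) / (0 - (-1)) = -4
P[0,1] = (-4 - (-2)) / (1 - 0) = -2
P[-1,0,1] = (-2 - (-4)) / (1 - (-1)) = 1
P(w) = 2 + (-4)·(w + 1) + 1·(w + 1)w
Expanding: P(w) = w^2 - 3w - 2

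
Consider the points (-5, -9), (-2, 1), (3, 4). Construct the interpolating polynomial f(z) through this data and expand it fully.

f(z) = -(41/120)z^2 + (113/120)z + 17/4

Build the Lagrange basis polynomials:
L_0(z) = (z + 2)(z - 3) / [24] = (1/24)z^2 - (1/24)z - 1/4
L_1(z) = (z + 5)(z - 3) / [-15] = -(1/15)z^2 - (2/15)z + 1
L_2(z) = (z + 5)(z + 2) / [40] = (1/40)z^2 + (7/40)z + 1/4
f(z) = (-9)·L_0 + 1·L_1 + 4·L_2
  (-9)·L_0(z) = -(3/8)z^2 + (3/8)z + 9/4
  1·L_1(z) = -(1/15)z^2 - (2/15)z + 1
  4·L_2(z) = (1/10)z^2 + (7/10)z + 1
Adding term by term: -(41/120)z^2 + (113/120)z + 17/4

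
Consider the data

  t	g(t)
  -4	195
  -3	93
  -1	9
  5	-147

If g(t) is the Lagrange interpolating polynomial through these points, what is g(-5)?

Evaluate each Lagrange basis at t = -5:
L_0(-5) = (-2)·(-4)·(-10)/[(-1)·(-3)·(-9)] = 80/27
L_1(-5) = (-1)·(-4)·(-10)/[(1)·(-2)·(-8)] = -5/2
L_2(-5) = (-1)·(-2)·(-10)/[(3)·(2)·(-6)] = 5/9
L_3(-5) = (-1)·(-2)·(-4)/[(9)·(8)·(6)] = -1/54
Sum: 195·(80/27) + 93·(-5/2) + 9·(5/9) + (-147)·(-1/54) = 353

353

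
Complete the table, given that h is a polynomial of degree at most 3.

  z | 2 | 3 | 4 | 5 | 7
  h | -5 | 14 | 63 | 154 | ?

The 4 known values determine h uniquely (degree ≤ 3).
L_0(7) = (4)·(3)·(2)/[(-1)·(-2)·(-3)] = -4
L_1(7) = (5)·(3)·(2)/[(1)·(-1)·(-2)] = 15
L_2(7) = (5)·(4)·(2)/[(2)·(1)·(-1)] = -20
L_3(7) = (5)·(4)·(3)/[(3)·(2)·(1)] = 10
Sum: (-5)·(-4) + 14·(15) + 63·(-20) + 154·(10) = 510

510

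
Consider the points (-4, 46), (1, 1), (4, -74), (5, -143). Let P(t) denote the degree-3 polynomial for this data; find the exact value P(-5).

97

Using Newton's divided-difference form:
P[-4,1] = (1 - 46) / (1 - (-4)) = -9
P[1,4] = (-74 - 1) / (4 - 1) = -25
P[4,5] = (-143 - (-74)) / (5 - 4) = -69
P[-4,1,4] = (-25 - (-9)) / (4 - (-4)) = -2
P[1,4,5] = (-69 - (-25)) / (5 - 1) = -11
P[-4,1,4,5] = (-11 - (-2)) / (5 - (-4)) = -1
P(-5) = 46 + (-9)·(-1) + (-2)·(-1)·(-6) + (-1)·(-1)·(-6)·(-9) = 97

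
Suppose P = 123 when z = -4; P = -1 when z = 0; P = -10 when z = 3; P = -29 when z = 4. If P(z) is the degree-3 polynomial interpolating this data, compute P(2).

-3

Using Newton's divided-difference form:
P[-4,0] = (-1 - 123) / (0 - (-4)) = -31
P[0,3] = (-10 - (-1)) / (3 - 0) = -3
P[3,4] = (-29 - (-10)) / (4 - 3) = -19
P[-4,0,3] = (-3 - (-31)) / (3 - (-4)) = 4
P[0,3,4] = (-19 - (-3)) / (4 - 0) = -4
P[-4,0,3,4] = (-4 - 4) / (4 - (-4)) = -1
P(2) = 123 + (-31)·(6) + 4·(6)·(2) + (-1)·(6)·(2)·(-1) = -3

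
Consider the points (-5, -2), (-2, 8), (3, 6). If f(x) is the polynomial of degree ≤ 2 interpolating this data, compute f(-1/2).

197/20

Evaluate each Lagrange basis at x = -1/2:
L_0(-1/2) = (3/2)·(-7/2)/[(-3)·(-8)] = -7/32
L_1(-1/2) = (9/2)·(-7/2)/[(3)·(-5)] = 21/20
L_2(-1/2) = (9/2)·(3/2)/[(8)·(5)] = 27/160
Sum: (-2)·(-7/32) + 8·(21/20) + 6·(27/160) = 197/20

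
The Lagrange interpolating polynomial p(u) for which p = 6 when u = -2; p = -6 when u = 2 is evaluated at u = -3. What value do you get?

L_0(-3) = (-5)/[(-4)] = 5/4
L_1(-3) = (-1)/[(4)] = -1/4
Sum: 6·(5/4) + (-6)·(-1/4) = 9

9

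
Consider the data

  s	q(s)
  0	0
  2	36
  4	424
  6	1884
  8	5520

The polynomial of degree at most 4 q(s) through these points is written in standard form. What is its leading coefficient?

The leading coefficient equals the top divided difference q[0,2,4,6,8].
q[0,2] = (36 - 0) / (2 - 0) = 18
q[2,4] = (424 - 36) / (4 - 2) = 194
q[4,6] = (1884 - 424) / (6 - 4) = 730
q[6,8] = (5520 - 1884) / (8 - 6) = 1818
q[0,2,4] = (194 - 18) / (4 - 0) = 44
q[2,4,6] = (730 - 194) / (6 - 2) = 134
q[4,6,8] = (1818 - 730) / (8 - 4) = 272
q[0,2,4,6] = (134 - 44) / (6 - 0) = 15
q[2,4,6,8] = (272 - 134) / (8 - 2) = 23
q[0,2,4,6,8] = (23 - 15) / (8 - 0) = 1

1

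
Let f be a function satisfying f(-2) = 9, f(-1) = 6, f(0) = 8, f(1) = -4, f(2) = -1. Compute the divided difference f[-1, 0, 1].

f[-1,0] = (8 - 6) / (0 - (-1)) = 2
f[0,1] = (-4 - 8) / (1 - 0) = -12
f[-1,0,1] = (-12 - 2) / (1 - (-1)) = -7

-7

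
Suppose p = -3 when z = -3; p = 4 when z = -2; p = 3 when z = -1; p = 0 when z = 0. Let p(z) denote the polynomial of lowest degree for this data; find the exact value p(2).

12

Using Newton's divided-difference form:
p[-3,-2] = (4 - (-3)) / (-2 - (-3)) = 7
p[-2,-1] = (3 - 4) / (-1 - (-2)) = -1
p[-1,0] = (0 - 3) / (0 - (-1)) = -3
p[-3,-2,-1] = (-1 - 7) / (-1 - (-3)) = -4
p[-2,-1,0] = (-3 - (-1)) / (0 - (-2)) = -1
p[-3,-2,-1,0] = (-1 - (-4)) / (0 - (-3)) = 1
p(2) = -3 + 7·(5) + (-4)·(5)·(4) + 1·(5)·(4)·(3) = 12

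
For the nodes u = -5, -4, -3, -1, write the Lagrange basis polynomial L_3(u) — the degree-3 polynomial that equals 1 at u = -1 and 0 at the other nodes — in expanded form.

L_3(u) = (1/24)u^3 + (1/2)u^2 + (47/24)u + 5/2

L_3(u) = (u + 5)(u + 4)(u + 3) / [(4)·(3)·(2)]
       = (u^3 + 12u^2 + 47u + 60) / (24)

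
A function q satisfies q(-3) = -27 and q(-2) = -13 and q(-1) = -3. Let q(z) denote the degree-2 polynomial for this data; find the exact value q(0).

3

L_0(0) = (2)·(1)/[(-1)·(-2)] = 1
L_1(0) = (3)·(1)/[(1)·(-1)] = -3
L_2(0) = (3)·(2)/[(2)·(1)] = 3
Sum: (-27)·(1) + (-13)·(-3) + (-3)·(3) = 3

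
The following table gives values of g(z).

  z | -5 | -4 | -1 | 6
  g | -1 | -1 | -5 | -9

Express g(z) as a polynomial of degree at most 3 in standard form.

L_0(z) = (z + 4)(z + 1)(z - 6) / [-44] = -(1/44)z^3 + (1/44)z^2 + (13/22)z + 6/11
L_1(z) = (z + 5)(z + 1)(z - 6) / [30] = (1/30)z^3 - (31/30)z - 1
L_2(z) = (z + 5)(z + 4)(z - 6) / [-84] = -(1/84)z^3 - (1/28)z^2 + (17/42)z + 10/7
L_3(z) = (z + 5)(z + 4)(z + 1) / [770] = (1/770)z^3 + (1/77)z^2 + (29/770)z + 2/77
g(z) = (-1)·L_0 + (-1)·L_1 + (-5)·L_2 + (-9)·L_3
  (-1)·L_0(z) = (1/44)z^3 - (1/44)z^2 - (13/22)z - 6/11
  (-1)·L_1(z) = -(1/30)z^3 + (31/30)z + 1
  (-5)·L_2(z) = (5/84)z^3 + (5/28)z^2 - (85/42)z - 50/7
  (-9)·L_3(z) = -(9/770)z^3 - (9/77)z^2 - (261/770)z - 18/77
Adding term by term: (43/1155)z^3 + (3/77)z^2 - (2218/1155)z - 533/77

g(z) = (43/1155)z^3 + (3/77)z^2 - (2218/1155)z - 533/77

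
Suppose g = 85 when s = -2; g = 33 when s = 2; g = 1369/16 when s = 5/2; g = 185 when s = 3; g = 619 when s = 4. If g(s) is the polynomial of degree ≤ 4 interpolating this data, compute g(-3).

L_0(-3) = (-5)·(-11/2)·(-6)·(-7)/[(-4)·(-9/2)·(-5)·(-6)] = 77/36
L_1(-3) = (-1)·(-11/2)·(-6)·(-7)/[(4)·(-1/2)·(-1)·(-2)] = -231/4
L_2(-3) = (-1)·(-5)·(-6)·(-7)/[(9/2)·(1/2)·(-1/2)·(-3/2)] = 1120/9
L_3(-3) = (-1)·(-5)·(-11/2)·(-7)/[(5)·(1)·(1/2)·(-1)] = -77
L_4(-3) = (-1)·(-5)·(-11/2)·(-6)/[(6)·(2)·(3/2)·(1)] = 55/6
Sum: 85·(77/36) + 33·(-231/4) + 1369/16·(1120/9) + 185·(-77) + 619·(55/6) = 353

353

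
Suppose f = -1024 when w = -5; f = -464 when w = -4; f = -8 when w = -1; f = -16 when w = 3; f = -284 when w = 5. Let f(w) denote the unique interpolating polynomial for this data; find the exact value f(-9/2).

-11251/16

L_0(-9/2) = (-1/2)·(-7/2)·(-15/2)·(-19/2)/[(-1)·(-4)·(-8)·(-10)] = 399/1024
L_1(-9/2) = (1/2)·(-7/2)·(-15/2)·(-19/2)/[(1)·(-3)·(-7)·(-9)] = 95/144
L_2(-9/2) = (1/2)·(-1/2)·(-15/2)·(-19/2)/[(4)·(3)·(-4)·(-6)] = -95/1536
L_3(-9/2) = (1/2)·(-1/2)·(-7/2)·(-19/2)/[(8)·(7)·(4)·(-2)] = 19/1024
L_4(-9/2) = (1/2)·(-1/2)·(-7/2)·(-15/2)/[(10)·(9)·(6)·(2)] = -7/1152
Sum: (-1024)·(399/1024) + (-464)·(95/144) + (-8)·(-95/1536) + (-16)·(19/1024) + (-284)·(-7/1152) = -11251/16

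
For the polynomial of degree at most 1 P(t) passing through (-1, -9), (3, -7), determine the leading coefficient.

Build the Lagrange basis polynomials:
L_0(t) = (t - 3) / [-4] = -(1/4)t + 3/4
L_1(t) = (t + 1) / [4] = (1/4)t + 1/4
P(t) = (-9)·L_0 + (-7)·L_1
Only the coefficient of t is needed; take it from each L_i and combine:
(-9)·(-1/4) + (-7)·(1/4) = 1/2

1/2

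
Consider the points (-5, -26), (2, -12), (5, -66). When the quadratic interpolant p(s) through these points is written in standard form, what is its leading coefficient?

-2

The leading coefficient equals the top divided difference p[-5,2,5].
p[-5,2] = (-12 - (-26)) / (2 - (-5)) = 2
p[2,5] = (-66 - (-12)) / (5 - 2) = -18
p[-5,2,5] = (-18 - 2) / (5 - (-5)) = -2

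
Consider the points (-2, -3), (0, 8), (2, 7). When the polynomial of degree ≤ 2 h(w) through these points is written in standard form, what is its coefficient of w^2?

L_0(w) = w(w - 2) / [8] = (1/8)w^2 - (1/4)w
L_1(w) = (w + 2)(w - 2) / [-4] = -(1/4)w^2 + 1
L_2(w) = (w + 2)w / [8] = (1/8)w^2 + (1/4)w
h(w) = (-3)·L_0 + 8·L_1 + 7·L_2
Only the coefficient of w^2 is needed; take it from each L_i and combine:
(-3)·(1/8) + 8·(-1/4) + 7·(1/8) = -3/2

-3/2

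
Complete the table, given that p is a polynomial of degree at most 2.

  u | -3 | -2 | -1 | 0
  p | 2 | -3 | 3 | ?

20

The 3 known values determine p uniquely (degree ≤ 2).
Evaluate each Lagrange basis at u = 0:
L_0(0) = (2)·(1)/[(-1)·(-2)] = 1
L_1(0) = (3)·(1)/[(1)·(-1)] = -3
L_2(0) = (3)·(2)/[(2)·(1)] = 3
Sum: 2·(1) + (-3)·(-3) + 3·(3) = 20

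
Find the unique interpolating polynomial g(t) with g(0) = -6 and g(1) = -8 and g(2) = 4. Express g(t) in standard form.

L_0(t) = (t - 1)(t - 2) / [2] = (1/2)t^2 - (3/2)t + 1
L_1(t) = t(t - 2) / [-1] = -t^2 + 2t
L_2(t) = t(t - 1) / [2] = (1/2)t^2 - (1/2)t
g(t) = (-6)·L_0 + (-8)·L_1 + 4·L_2
  (-6)·L_0(t) = -3t^2 + 9t - 6
  (-8)·L_1(t) = 8t^2 - 16t
  4·L_2(t) = 2t^2 - 2t
Adding term by term: 7t^2 - 9t - 6

g(t) = 7t^2 - 9t - 6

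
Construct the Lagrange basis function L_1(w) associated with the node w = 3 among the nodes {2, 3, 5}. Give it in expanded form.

L_1(w) = -(1/2)w^2 + (7/2)w - 5

L_1(w) = (w - 2)(w - 5) / [(1)·(-2)]
       = (w^2 - 7w + 10) / (-2)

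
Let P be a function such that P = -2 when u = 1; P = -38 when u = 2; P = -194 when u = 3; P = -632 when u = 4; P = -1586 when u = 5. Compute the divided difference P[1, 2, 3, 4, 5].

P[1,2] = (-38 - (-2)) / (2 - 1) = -36
P[2,3] = (-194 - (-38)) / (3 - 2) = -156
P[3,4] = (-632 - (-194)) / (4 - 3) = -438
P[4,5] = (-1586 - (-632)) / (5 - 4) = -954
P[1,2,3] = (-156 - (-36)) / (3 - 1) = -60
P[2,3,4] = (-438 - (-156)) / (4 - 2) = -141
P[3,4,5] = (-954 - (-438)) / (5 - 3) = -258
P[1,2,3,4] = (-141 - (-60)) / (4 - 1) = -27
P[2,3,4,5] = (-258 - (-141)) / (5 - 2) = -39
P[1,2,3,4,5] = (-39 - (-27)) / (5 - 1) = -3

-3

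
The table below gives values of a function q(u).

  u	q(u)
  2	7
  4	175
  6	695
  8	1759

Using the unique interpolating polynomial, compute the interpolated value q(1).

Evaluate each Lagrange basis at u = 1:
L_0(1) = (-3)·(-5)·(-7)/[(-2)·(-4)·(-6)] = 35/16
L_1(1) = (-1)·(-5)·(-7)/[(2)·(-2)·(-4)] = -35/16
L_2(1) = (-1)·(-3)·(-7)/[(4)·(2)·(-2)] = 21/16
L_3(1) = (-1)·(-3)·(-5)/[(6)·(4)·(2)] = -5/16
Sum: 7·(35/16) + 175·(-35/16) + 695·(21/16) + 1759·(-5/16) = -5

-5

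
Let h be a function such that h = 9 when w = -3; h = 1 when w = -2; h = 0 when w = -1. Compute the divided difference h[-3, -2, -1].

h[-3,-2] = (1 - 9) / (-2 - (-3)) = -8
h[-2,-1] = (0 - 1) / (-1 - (-2)) = -1
h[-3,-2,-1] = (-1 - (-8)) / (-1 - (-3)) = 7/2

7/2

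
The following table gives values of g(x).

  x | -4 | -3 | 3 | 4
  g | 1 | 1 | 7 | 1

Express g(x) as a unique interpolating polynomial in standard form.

g(x) = -(1/7)x^3 - (3/7)x^2 + (16/7)x + 55/7

L_0(x) = (x + 3)(x - 3)(x - 4) / [-56] = -(1/56)x^3 + (1/14)x^2 + (9/56)x - 9/14
L_1(x) = (x + 4)(x - 3)(x - 4) / [42] = (1/42)x^3 - (1/14)x^2 - (8/21)x + 8/7
L_2(x) = (x + 4)(x + 3)(x - 4) / [-42] = -(1/42)x^3 - (1/14)x^2 + (8/21)x + 8/7
L_3(x) = (x + 4)(x + 3)(x - 3) / [56] = (1/56)x^3 + (1/14)x^2 - (9/56)x - 9/14
g(x) = 1·L_0 + 1·L_1 + 7·L_2 + 1·L_3
  1·L_0(x) = -(1/56)x^3 + (1/14)x^2 + (9/56)x - 9/14
  1·L_1(x) = (1/42)x^3 - (1/14)x^2 - (8/21)x + 8/7
  7·L_2(x) = -(1/6)x^3 - (1/2)x^2 + (8/3)x + 8
  1·L_3(x) = (1/56)x^3 + (1/14)x^2 - (9/56)x - 9/14
Adding term by term: -(1/7)x^3 - (3/7)x^2 + (16/7)x + 55/7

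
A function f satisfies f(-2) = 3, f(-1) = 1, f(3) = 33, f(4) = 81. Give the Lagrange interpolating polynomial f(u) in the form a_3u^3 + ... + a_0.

f(u) = u^3 + 2u^2 - 3u - 3

Build the Lagrange basis polynomials:
L_0(u) = (u + 1)(u - 3)(u - 4) / [-30] = -(1/30)u^3 + (1/5)u^2 - (1/6)u - 2/5
L_1(u) = (u + 2)(u - 3)(u - 4) / [20] = (1/20)u^3 - (1/4)u^2 - (1/10)u + 6/5
L_2(u) = (u + 2)(u + 1)(u - 4) / [-20] = -(1/20)u^3 + (1/20)u^2 + (1/2)u + 2/5
L_3(u) = (u + 2)(u + 1)(u - 3) / [30] = (1/30)u^3 - (7/30)u - 1/5
f(u) = 3·L_0 + 1·L_1 + 33·L_2 + 81·L_3
  3·L_0(u) = -(1/10)u^3 + (3/5)u^2 - (1/2)u - 6/5
  1·L_1(u) = (1/20)u^3 - (1/4)u^2 - (1/10)u + 6/5
  33·L_2(u) = -(33/20)u^3 + (33/20)u^2 + (33/2)u + 66/5
  81·L_3(u) = (27/10)u^3 - (189/10)u - 81/5
Adding term by term: u^3 + 2u^2 - 3u - 3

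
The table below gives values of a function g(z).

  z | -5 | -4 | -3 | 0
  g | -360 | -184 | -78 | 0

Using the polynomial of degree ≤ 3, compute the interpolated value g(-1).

Evaluate each Lagrange basis at z = -1:
L_0(-1) = (3)·(2)·(-1)/[(-1)·(-2)·(-5)] = 3/5
L_1(-1) = (4)·(2)·(-1)/[(1)·(-1)·(-4)] = -2
L_2(-1) = (4)·(3)·(-1)/[(2)·(1)·(-3)] = 2
L_3(-1) = (4)·(3)·(2)/[(5)·(4)·(3)] = 2/5
Sum: (-360)·(3/5) + (-184)·(-2) + (-78)·(2) + 0 = -4

-4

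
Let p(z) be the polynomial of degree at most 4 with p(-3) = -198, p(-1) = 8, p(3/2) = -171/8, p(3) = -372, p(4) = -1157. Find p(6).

Evaluate each Lagrange basis at z = 6:
L_0(6) = (7)·(9/2)·(3)·(2)/[(-2)·(-9/2)·(-6)·(-7)] = 1/2
L_1(6) = (9)·(9/2)·(3)·(2)/[(2)·(-5/2)·(-4)·(-5)] = -243/100
L_2(6) = (9)·(7)·(3)·(2)/[(9/2)·(5/2)·(-3/2)·(-5/2)] = 224/25
L_3(6) = (9)·(7)·(9/2)·(2)/[(6)·(4)·(3/2)·(-1)] = -63/4
L_4(6) = (9)·(7)·(9/2)·(3)/[(7)·(5)·(5/2)·(1)] = 243/25
Sum: (-198)·(1/2) + 8·(-243/100) + (-171/8)·(224/25) + (-372)·(-63/4) + (-1157)·(243/25) = -5697

-5697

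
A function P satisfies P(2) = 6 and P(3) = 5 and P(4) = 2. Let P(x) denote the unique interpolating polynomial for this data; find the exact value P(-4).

L_0(-4) = (-7)·(-8)/[(-1)·(-2)] = 28
L_1(-4) = (-6)·(-8)/[(1)·(-1)] = -48
L_2(-4) = (-6)·(-7)/[(2)·(1)] = 21
Sum: 6·(28) + 5·(-48) + 2·(21) = -30

-30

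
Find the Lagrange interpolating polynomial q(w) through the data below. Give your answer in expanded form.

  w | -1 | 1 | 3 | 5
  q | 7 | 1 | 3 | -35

q(w) = -w^3 + 4w^2 - 2w

Build the Lagrange basis polynomials:
L_0(w) = (w - 1)(w - 3)(w - 5) / [-48] = -(1/48)w^3 + (3/16)w^2 - (23/48)w + 5/16
L_1(w) = (w + 1)(w - 3)(w - 5) / [16] = (1/16)w^3 - (7/16)w^2 + (7/16)w + 15/16
L_2(w) = (w + 1)(w - 1)(w - 5) / [-16] = -(1/16)w^3 + (5/16)w^2 + (1/16)w - 5/16
L_3(w) = (w + 1)(w - 1)(w - 3) / [48] = (1/48)w^3 - (1/16)w^2 - (1/48)w + 1/16
q(w) = 7·L_0 + 1·L_1 + 3·L_2 + (-35)·L_3
  7·L_0(w) = -(7/48)w^3 + (21/16)w^2 - (161/48)w + 35/16
  1·L_1(w) = (1/16)w^3 - (7/16)w^2 + (7/16)w + 15/16
  3·L_2(w) = -(3/16)w^3 + (15/16)w^2 + (3/16)w - 15/16
  (-35)·L_3(w) = -(35/48)w^3 + (35/16)w^2 + (35/48)w - 35/16
Adding term by term: -w^3 + 4w^2 - 2w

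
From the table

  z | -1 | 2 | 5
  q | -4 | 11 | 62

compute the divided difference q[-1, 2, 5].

2

q[-1,2] = (11 - (-4)) / (2 - (-1)) = 5
q[2,5] = (62 - 11) / (5 - 2) = 17
q[-1,2,5] = (17 - 5) / (5 - (-1)) = 2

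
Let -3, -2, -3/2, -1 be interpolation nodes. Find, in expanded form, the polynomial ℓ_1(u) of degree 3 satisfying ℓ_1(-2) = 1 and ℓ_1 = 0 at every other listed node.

ℓ_1(u) = 2u^3 + 11u^2 + 18u + 9

ℓ_1(u) = (u + 3)(u + 3/2)(u + 1) / [(1)·(-1/2)·(-1)]
       = (u^3 + (11/2)u^2 + 9u + 9/2) / (1/2)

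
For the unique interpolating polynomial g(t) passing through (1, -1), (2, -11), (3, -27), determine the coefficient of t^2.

-3

The leading coefficient equals the top divided difference g[1,2,3].
g[1,2] = (-11 - (-1)) / (2 - 1) = -10
g[2,3] = (-27 - (-11)) / (3 - 2) = -16
g[1,2,3] = (-16 - (-10)) / (3 - 1) = -3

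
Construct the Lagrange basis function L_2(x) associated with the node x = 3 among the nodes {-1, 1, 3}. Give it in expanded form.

L_2(x) = (1/8)x^2 - 1/8

L_2(x) = (x + 1)(x - 1) / [(4)·(2)]
       = (x^2 - 1) / (8)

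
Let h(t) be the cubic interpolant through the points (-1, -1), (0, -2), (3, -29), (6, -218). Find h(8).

Evaluate each Lagrange basis at t = 8:
L_0(8) = (8)·(5)·(2)/[(-1)·(-4)·(-7)] = -20/7
L_1(8) = (9)·(5)·(2)/[(1)·(-3)·(-6)] = 5
L_2(8) = (9)·(8)·(2)/[(4)·(3)·(-3)] = -4
L_3(8) = (9)·(8)·(5)/[(7)·(6)·(3)] = 20/7
Sum: (-1)·(-20/7) + (-2)·(5) + (-29)·(-4) + (-218)·(20/7) = -514

-514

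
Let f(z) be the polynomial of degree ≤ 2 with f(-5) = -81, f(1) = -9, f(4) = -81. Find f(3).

L_0(3) = (2)·(-1)/[(-6)·(-9)] = -1/27
L_1(3) = (8)·(-1)/[(6)·(-3)] = 4/9
L_2(3) = (8)·(2)/[(9)·(3)] = 16/27
Sum: (-81)·(-1/27) + (-9)·(4/9) + (-81)·(16/27) = -49

-49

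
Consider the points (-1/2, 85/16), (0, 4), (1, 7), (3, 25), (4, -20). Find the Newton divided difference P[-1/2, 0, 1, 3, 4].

P[-1/2,0] = (4 - 85/16) / (0 - (-1/2)) = -21/8
P[0,1] = (7 - 4) / (1 - 0) = 3
P[1,3] = (25 - 7) / (3 - 1) = 9
P[3,4] = (-20 - 25) / (4 - 3) = -45
P[-1/2,0,1] = (3 - (-21/8)) / (1 - (-1/2)) = 15/4
P[0,1,3] = (9 - 3) / (3 - 0) = 2
P[1,3,4] = (-45 - 9) / (4 - 1) = -18
P[-1/2,0,1,3] = (2 - 15/4) / (3 - (-1/2)) = -1/2
P[0,1,3,4] = (-18 - 2) / (4 - 0) = -5
P[-1/2,0,1,3,4] = (-5 - (-1/2)) / (4 - (-1/2)) = -1

-1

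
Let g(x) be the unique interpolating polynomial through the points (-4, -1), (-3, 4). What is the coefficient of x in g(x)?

L_0(x) = (x + 3) / [-1] = -x - 3
L_1(x) = (x + 4) / [1] = x + 4
g(x) = (-1)·L_0 + 4·L_1
Only the coefficient of x is needed; take it from each L_i and combine:
(-1)·(-1) + 4·(1) = 5

5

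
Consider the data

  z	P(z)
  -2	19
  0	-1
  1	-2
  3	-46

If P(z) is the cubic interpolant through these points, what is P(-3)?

62

Evaluate each Lagrange basis at z = -3:
L_0(-3) = (-3)·(-4)·(-6)/[(-2)·(-3)·(-5)] = 12/5
L_1(-3) = (-1)·(-4)·(-6)/[(2)·(-1)·(-3)] = -4
L_2(-3) = (-1)·(-3)·(-6)/[(3)·(1)·(-2)] = 3
L_3(-3) = (-1)·(-3)·(-4)/[(5)·(3)·(2)] = -2/5
Sum: 19·(12/5) + (-1)·(-4) + (-2)·(3) + (-46)·(-2/5) = 62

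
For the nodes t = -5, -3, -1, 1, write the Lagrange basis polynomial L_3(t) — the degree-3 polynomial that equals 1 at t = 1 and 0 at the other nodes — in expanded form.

L_3(t) = (1/48)t^3 + (3/16)t^2 + (23/48)t + 5/16

L_3(t) = (t + 5)(t + 3)(t + 1) / [(6)·(4)·(2)]
       = (t^3 + 9t^2 + 23t + 15) / (48)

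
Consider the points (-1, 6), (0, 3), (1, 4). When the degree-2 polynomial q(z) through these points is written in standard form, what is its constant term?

Build the Lagrange basis polynomials:
L_0(z) = z(z - 1) / [2] = (1/2)z^2 - (1/2)z
L_1(z) = (z + 1)(z - 1) / [-1] = -z^2 + 1
L_2(z) = (z + 1)z / [2] = (1/2)z^2 + (1/2)z
q(z) = 6·L_0 + 3·L_1 + 4·L_2
Only the constant term is needed; take it from each L_i and combine:
6·(0) + 3·(1) + 4·(0) = 3

3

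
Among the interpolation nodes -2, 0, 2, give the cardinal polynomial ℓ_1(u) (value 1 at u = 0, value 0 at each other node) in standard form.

ℓ_1(u) = -(1/4)u^2 + 1

ℓ_1(u) = (u + 2)(u - 2) / [(2)·(-2)]
       = (u^2 - 4) / (-4)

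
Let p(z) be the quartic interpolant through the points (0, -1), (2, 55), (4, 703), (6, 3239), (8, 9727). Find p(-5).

874

Evaluate each Lagrange basis at z = -5:
L_0(-5) = (-7)·(-9)·(-11)·(-13)/[(-2)·(-4)·(-6)·(-8)] = 3003/128
L_1(-5) = (-5)·(-9)·(-11)·(-13)/[(2)·(-2)·(-4)·(-6)] = -2145/32
L_2(-5) = (-5)·(-7)·(-11)·(-13)/[(4)·(2)·(-2)·(-4)] = 5005/64
L_3(-5) = (-5)·(-7)·(-9)·(-13)/[(6)·(4)·(2)·(-2)] = -1365/32
L_4(-5) = (-5)·(-7)·(-9)·(-11)/[(8)·(6)·(4)·(2)] = 1155/128
Sum: (-1)·(3003/128) + 55·(-2145/32) + 703·(5005/64) + 3239·(-1365/32) + 9727·(1155/128) = 874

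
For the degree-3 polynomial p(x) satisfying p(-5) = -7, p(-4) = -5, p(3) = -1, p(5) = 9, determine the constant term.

Build the Lagrange basis polynomials:
L_0(x) = (x + 4)(x - 3)(x - 5) / [-80] = -(1/80)x^3 + (1/20)x^2 + (17/80)x - 3/4
L_1(x) = (x + 5)(x - 3)(x - 5) / [63] = (1/63)x^3 - (1/21)x^2 - (25/63)x + 25/21
L_2(x) = (x + 5)(x + 4)(x - 5) / [-112] = -(1/112)x^3 - (1/28)x^2 + (25/112)x + 25/28
L_3(x) = (x + 5)(x + 4)(x - 3) / [180] = (1/180)x^3 + (1/30)x^2 - (7/180)x - 1/3
p(x) = (-7)·L_0 + (-5)·L_1 + (-1)·L_2 + 9·L_3
Only the constant term is needed; take it from each L_i and combine:
(-7)·(-3/4) + (-5)·(25/21) + (-1)·(25/28) + 9·(-1/3) = -193/42

-193/42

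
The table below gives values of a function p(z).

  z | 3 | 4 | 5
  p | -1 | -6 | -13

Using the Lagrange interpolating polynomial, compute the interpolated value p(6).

-22

L_0(6) = (2)·(1)/[(-1)·(-2)] = 1
L_1(6) = (3)·(1)/[(1)·(-1)] = -3
L_2(6) = (3)·(2)/[(2)·(1)] = 3
Sum: (-1)·(1) + (-6)·(-3) + (-13)·(3) = -22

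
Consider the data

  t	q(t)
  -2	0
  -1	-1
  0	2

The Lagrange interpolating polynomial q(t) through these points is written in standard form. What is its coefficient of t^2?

2

The leading coefficient equals the top divided difference q[-2,-1,0].
q[-2,-1] = (-1 - 0) / (-1 - (-2)) = -1
q[-1,0] = (2 - (-1)) / (0 - (-1)) = 3
q[-2,-1,0] = (3 - (-1)) / (0 - (-2)) = 2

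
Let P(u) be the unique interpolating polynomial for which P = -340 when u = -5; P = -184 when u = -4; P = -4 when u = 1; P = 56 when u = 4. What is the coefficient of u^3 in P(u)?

2

The leading coefficient equals the top divided difference P[-5,-4,1,4].
P[-5,-4] = (-184 - (-340)) / (-4 - (-5)) = 156
P[-4,1] = (-4 - (-184)) / (1 - (-4)) = 36
P[1,4] = (56 - (-4)) / (4 - 1) = 20
P[-5,-4,1] = (36 - 156) / (1 - (-5)) = -20
P[-4,1,4] = (20 - 36) / (4 - (-4)) = -2
P[-5,-4,1,4] = (-2 - (-20)) / (4 - (-5)) = 2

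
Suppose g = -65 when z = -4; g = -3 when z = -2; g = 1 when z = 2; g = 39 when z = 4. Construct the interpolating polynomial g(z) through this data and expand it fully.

g(z) = z^3 - z^2 - 3z + 3

Build the Lagrange basis polynomials:
L_0(z) = (z + 2)(z - 2)(z - 4) / [-96] = -(1/96)z^3 + (1/24)z^2 + (1/24)z - 1/6
L_1(z) = (z + 4)(z - 2)(z - 4) / [48] = (1/48)z^3 - (1/24)z^2 - (1/3)z + 2/3
L_2(z) = (z + 4)(z + 2)(z - 4) / [-48] = -(1/48)z^3 - (1/24)z^2 + (1/3)z + 2/3
L_3(z) = (z + 4)(z + 2)(z - 2) / [96] = (1/96)z^3 + (1/24)z^2 - (1/24)z - 1/6
g(z) = (-65)·L_0 + (-3)·L_1 + 1·L_2 + 39·L_3
  (-65)·L_0(z) = (65/96)z^3 - (65/24)z^2 - (65/24)z + 65/6
  (-3)·L_1(z) = -(1/16)z^3 + (1/8)z^2 + z - 2
  1·L_2(z) = -(1/48)z^3 - (1/24)z^2 + (1/3)z + 2/3
  39·L_3(z) = (13/32)z^3 + (13/8)z^2 - (13/8)z - 13/2
Adding term by term: z^3 - z^2 - 3z + 3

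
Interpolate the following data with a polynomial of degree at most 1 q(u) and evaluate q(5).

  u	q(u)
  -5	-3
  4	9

L_0(5) = (1)/[(-9)] = -1/9
L_1(5) = (10)/[(9)] = 10/9
Sum: (-3)·(-1/9) + 9·(10/9) = 31/3

31/3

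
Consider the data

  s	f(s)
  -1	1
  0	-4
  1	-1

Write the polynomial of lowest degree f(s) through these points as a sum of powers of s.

Build the Lagrange basis polynomials:
L_0(s) = s(s - 1) / [2] = (1/2)s^2 - (1/2)s
L_1(s) = (s + 1)(s - 1) / [-1] = -s^2 + 1
L_2(s) = (s + 1)s / [2] = (1/2)s^2 + (1/2)s
f(s) = 1·L_0 + (-4)·L_1 + (-1)·L_2
  1·L_0(s) = (1/2)s^2 - (1/2)s
  (-4)·L_1(s) = 4s^2 - 4
  (-1)·L_2(s) = -(1/2)s^2 - (1/2)s
Adding term by term: 4s^2 - s - 4

f(s) = 4s^2 - s - 4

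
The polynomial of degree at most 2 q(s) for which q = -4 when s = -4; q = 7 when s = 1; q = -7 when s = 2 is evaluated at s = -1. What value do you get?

94/5

Evaluate each Lagrange basis at s = -1:
L_0(-1) = (-2)·(-3)/[(-5)·(-6)] = 1/5
L_1(-1) = (3)·(-3)/[(5)·(-1)] = 9/5
L_2(-1) = (3)·(-2)/[(6)·(1)] = -1
Sum: (-4)·(1/5) + 7·(9/5) + (-7)·(-1) = 94/5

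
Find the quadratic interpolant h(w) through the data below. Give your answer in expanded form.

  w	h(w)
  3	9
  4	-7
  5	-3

h(w) = 10w^2 - 86w + 177

L_0(w) = (w - 4)(w - 5) / [2] = (1/2)w^2 - (9/2)w + 10
L_1(w) = (w - 3)(w - 5) / [-1] = -w^2 + 8w - 15
L_2(w) = (w - 3)(w - 4) / [2] = (1/2)w^2 - (7/2)w + 6
h(w) = 9·L_0 + (-7)·L_1 + (-3)·L_2
  9·L_0(w) = (9/2)w^2 - (81/2)w + 90
  (-7)·L_1(w) = 7w^2 - 56w + 105
  (-3)·L_2(w) = -(3/2)w^2 + (21/2)w - 18
Adding term by term: 10w^2 - 86w + 177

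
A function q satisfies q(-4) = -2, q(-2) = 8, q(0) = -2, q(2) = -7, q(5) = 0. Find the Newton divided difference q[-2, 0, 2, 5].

q[-2,0] = (-2 - 8) / (0 - (-2)) = -5
q[0,2] = (-7 - (-2)) / (2 - 0) = -5/2
q[2,5] = (0 - (-7)) / (5 - 2) = 7/3
q[-2,0,2] = (-5/2 - (-5)) / (2 - (-2)) = 5/8
q[0,2,5] = (7/3 - (-5/2)) / (5 - 0) = 29/30
q[-2,0,2,5] = (29/30 - 5/8) / (5 - (-2)) = 41/840

41/840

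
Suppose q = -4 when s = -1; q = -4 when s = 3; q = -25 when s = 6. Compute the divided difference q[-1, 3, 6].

-1

q[-1,3] = (-4 - (-4)) / (3 - (-1)) = 0
q[3,6] = (-25 - (-4)) / (6 - 3) = -7
q[-1,3,6] = (-7 - 0) / (6 - (-1)) = -1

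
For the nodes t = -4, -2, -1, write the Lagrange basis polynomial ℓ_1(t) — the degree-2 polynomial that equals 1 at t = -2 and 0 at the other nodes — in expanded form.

ℓ_1(t) = (t + 4)(t + 1) / [(2)·(-1)]
       = (t^2 + 5t + 4) / (-2)

ℓ_1(t) = -(1/2)t^2 - (5/2)t - 2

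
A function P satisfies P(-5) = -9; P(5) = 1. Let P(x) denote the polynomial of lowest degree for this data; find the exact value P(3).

-1

L_0(3) = (-2)/[(-10)] = 1/5
L_1(3) = (8)/[(10)] = 4/5
Sum: (-9)·(1/5) + 1·(4/5) = -1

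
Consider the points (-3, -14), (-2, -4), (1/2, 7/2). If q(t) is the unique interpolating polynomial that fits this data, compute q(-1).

2

Using Newton's divided-difference form:
q[-3,-2] = (-4 - (-14)) / (-2 - (-3)) = 10
q[-2,1/2] = (7/2 - (-4)) / (1/2 - (-2)) = 3
q[-3,-2,1/2] = (3 - 10) / (1/2 - (-3)) = -2
q(-1) = -14 + 10·(2) + (-2)·(2)·(1) = 2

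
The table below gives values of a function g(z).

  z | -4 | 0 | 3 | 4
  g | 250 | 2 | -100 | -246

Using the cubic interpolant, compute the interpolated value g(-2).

30

Evaluate each Lagrange basis at z = -2:
L_0(-2) = (-2)·(-5)·(-6)/[(-4)·(-7)·(-8)] = 15/56
L_1(-2) = (2)·(-5)·(-6)/[(4)·(-3)·(-4)] = 5/4
L_2(-2) = (2)·(-2)·(-6)/[(7)·(3)·(-1)] = -8/7
L_3(-2) = (2)·(-2)·(-5)/[(8)·(4)·(1)] = 5/8
Sum: 250·(15/56) + 2·(5/4) + (-100)·(-8/7) + (-246)·(5/8) = 30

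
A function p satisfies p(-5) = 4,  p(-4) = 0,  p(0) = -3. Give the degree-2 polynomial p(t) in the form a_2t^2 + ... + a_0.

p(t) = (13/20)t^2 + (37/20)t - 3

Newton's divided differences:
p[-5,-4] = (0 - 4) / (-4 - (-5)) = -4
p[-4,0] = (-3 - 0) / (0 - (-4)) = -3/4
p[-5,-4,0] = (-3/4 - (-4)) / (0 - (-5)) = 13/20
p(t) = 4 + (-4)·(t + 5) + (13/20)·(t + 5)(t + 4)
Expanding: p(t) = (13/20)t^2 + (37/20)t - 3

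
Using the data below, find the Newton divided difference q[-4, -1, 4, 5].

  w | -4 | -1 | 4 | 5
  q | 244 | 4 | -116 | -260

q[-4,-1] = (4 - 244) / (-1 - (-4)) = -80
q[-1,4] = (-116 - 4) / (4 - (-1)) = -24
q[4,5] = (-260 - (-116)) / (5 - 4) = -144
q[-4,-1,4] = (-24 - (-80)) / (4 - (-4)) = 7
q[-1,4,5] = (-144 - (-24)) / (5 - (-1)) = -20
q[-4,-1,4,5] = (-20 - 7) / (5 - (-4)) = -3

-3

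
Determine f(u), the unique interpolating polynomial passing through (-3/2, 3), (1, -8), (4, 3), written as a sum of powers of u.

L_0(u) = (u - 1)(u - 4) / [55/4] = (4/55)u^2 - (4/11)u + 16/55
L_1(u) = (u + 3/2)(u - 4) / [-15/2] = -(2/15)u^2 + (1/3)u + 4/5
L_2(u) = (u + 3/2)(u - 1) / [33/2] = (2/33)u^2 + (1/33)u - 1/11
f(u) = 3·L_0 + (-8)·L_1 + 3·L_2
  3·L_0(u) = (12/55)u^2 - (12/11)u + 48/55
  (-8)·L_1(u) = (16/15)u^2 - (8/3)u - 32/5
  3·L_2(u) = (2/11)u^2 + (1/11)u - 3/11
Adding term by term: (22/15)u^2 - (11/3)u - 29/5

f(u) = (22/15)u^2 - (11/3)u - 29/5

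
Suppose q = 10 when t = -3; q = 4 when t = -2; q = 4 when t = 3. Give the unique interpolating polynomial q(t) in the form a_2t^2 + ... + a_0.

Newton's divided differences:
q[-3,-2] = (4 - 10) / (-2 - (-3)) = -6
q[-2,3] = (4 - 4) / (3 - (-2)) = 0
q[-3,-2,3] = (0 - (-6)) / (3 - (-3)) = 1
q(t) = 10 + (-6)·(t + 3) + 1·(t + 3)(t + 2)
Expanding: q(t) = t^2 - t - 2

q(t) = t^2 - t - 2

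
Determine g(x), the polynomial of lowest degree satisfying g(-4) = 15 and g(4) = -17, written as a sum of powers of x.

g(x) = -4x - 1

Build the Lagrange basis polynomials:
L_0(x) = (x - 4) / [-8] = -(1/8)x + 1/2
L_1(x) = (x + 4) / [8] = (1/8)x + 1/2
g(x) = 15·L_0 + (-17)·L_1
  15·L_0(x) = -(15/8)x + 15/2
  (-17)·L_1(x) = -(17/8)x - 17/2
Adding term by term: -4x - 1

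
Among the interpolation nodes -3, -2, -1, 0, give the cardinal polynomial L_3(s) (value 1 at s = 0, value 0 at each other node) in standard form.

L_3(s) = (1/6)s^3 + s^2 + (11/6)s + 1

L_3(s) = (s + 3)(s + 2)(s + 1) / [(3)·(2)·(1)]
       = (s^3 + 6s^2 + 11s + 6) / (6)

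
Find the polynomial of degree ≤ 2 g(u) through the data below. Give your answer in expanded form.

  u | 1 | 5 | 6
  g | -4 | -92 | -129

g(u) = -3u^2 - 4u + 3

Build the Lagrange basis polynomials:
L_0(u) = (u - 5)(u - 6) / [20] = (1/20)u^2 - (11/20)u + 3/2
L_1(u) = (u - 1)(u - 6) / [-4] = -(1/4)u^2 + (7/4)u - 3/2
L_2(u) = (u - 1)(u - 5) / [5] = (1/5)u^2 - (6/5)u + 1
g(u) = (-4)·L_0 + (-92)·L_1 + (-129)·L_2
  (-4)·L_0(u) = -(1/5)u^2 + (11/5)u - 6
  (-92)·L_1(u) = 23u^2 - 161u + 138
  (-129)·L_2(u) = -(129/5)u^2 + (774/5)u - 129
Adding term by term: -3u^2 - 4u + 3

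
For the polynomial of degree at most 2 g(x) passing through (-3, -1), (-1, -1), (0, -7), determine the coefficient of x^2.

-2

The leading coefficient equals the top divided difference g[-3,-1,0].
g[-3,-1] = (-1 - (-1)) / (-1 - (-3)) = 0
g[-1,0] = (-7 - (-1)) / (0 - (-1)) = -6
g[-3,-1,0] = (-6 - 0) / (0 - (-3)) = -2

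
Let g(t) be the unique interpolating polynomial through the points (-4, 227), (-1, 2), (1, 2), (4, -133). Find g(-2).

29

L_0(-2) = (-1)·(-3)·(-6)/[(-3)·(-5)·(-8)] = 3/20
L_1(-2) = (2)·(-3)·(-6)/[(3)·(-2)·(-5)] = 6/5
L_2(-2) = (2)·(-1)·(-6)/[(5)·(2)·(-3)] = -2/5
L_3(-2) = (2)·(-1)·(-3)/[(8)·(5)·(3)] = 1/20
Sum: 227·(3/20) + 2·(6/5) + 2·(-2/5) + (-133)·(1/20) = 29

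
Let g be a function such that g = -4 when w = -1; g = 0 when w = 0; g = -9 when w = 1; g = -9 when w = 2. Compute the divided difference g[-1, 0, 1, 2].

11/3

g[-1,0] = (0 - (-4)) / (0 - (-1)) = 4
g[0,1] = (-9 - 0) / (1 - 0) = -9
g[1,2] = (-9 - (-9)) / (2 - 1) = 0
g[-1,0,1] = (-9 - 4) / (1 - (-1)) = -13/2
g[0,1,2] = (0 - (-9)) / (2 - 0) = 9/2
g[-1,0,1,2] = (9/2 - (-13/2)) / (2 - (-1)) = 11/3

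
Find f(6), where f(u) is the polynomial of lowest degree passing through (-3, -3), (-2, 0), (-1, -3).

Evaluate each Lagrange basis at u = 6:
L_0(6) = (8)·(7)/[(-1)·(-2)] = 28
L_1(6) = (9)·(7)/[(1)·(-1)] = -63
L_2(6) = (9)·(8)/[(2)·(1)] = 36
Sum: (-3)·(28) + 0 + (-3)·(36) = -192

-192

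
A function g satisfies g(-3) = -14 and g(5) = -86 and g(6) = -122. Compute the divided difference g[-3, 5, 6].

g[-3,5] = (-86 - (-14)) / (5 - (-3)) = -9
g[5,6] = (-122 - (-86)) / (6 - 5) = -36
g[-3,5,6] = (-36 - (-9)) / (6 - (-3)) = -3

-3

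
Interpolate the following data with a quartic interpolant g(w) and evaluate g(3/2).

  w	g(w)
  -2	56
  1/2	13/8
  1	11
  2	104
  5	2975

Using Newton's divided-difference form:
g[-2,1/2] = (13/8 - 56) / (1/2 - (-2)) = -87/4
g[1/2,1] = (11 - 13/8) / (1 - 1/2) = 75/4
g[1,2] = (104 - 11) / (2 - 1) = 93
g[2,5] = (2975 - 104) / (5 - 2) = 957
g[-2,1/2,1] = (75/4 - (-87/4)) / (1 - (-2)) = 27/2
g[1/2,1,2] = (93 - 75/4) / (2 - 1/2) = 99/2
g[1,2,5] = (957 - 93) / (5 - 1) = 216
g[-2,1/2,1,2] = (99/2 - 27/2) / (2 - (-2)) = 9
g[1/2,1,2,5] = (216 - 99/2) / (5 - 1/2) = 37
g[-2,1/2,1,2,5] = (37 - 9) / (5 - (-2)) = 4
g(3/2) = 56 + (-87/4)·(7/2) + (27/2)·(7/2)·(1) + 9·(7/2)·(1)·(1/2) + 4·(7/2)·(1)·(1/2)·(-1/2) = 315/8

315/8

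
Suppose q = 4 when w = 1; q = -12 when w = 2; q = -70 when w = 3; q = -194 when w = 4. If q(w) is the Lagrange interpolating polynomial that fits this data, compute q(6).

-736

L_0(6) = (4)·(3)·(2)/[(-1)·(-2)·(-3)] = -4
L_1(6) = (5)·(3)·(2)/[(1)·(-1)·(-2)] = 15
L_2(6) = (5)·(4)·(2)/[(2)·(1)·(-1)] = -20
L_3(6) = (5)·(4)·(3)/[(3)·(2)·(1)] = 10
Sum: 4·(-4) + (-12)·(15) + (-70)·(-20) + (-194)·(10) = -736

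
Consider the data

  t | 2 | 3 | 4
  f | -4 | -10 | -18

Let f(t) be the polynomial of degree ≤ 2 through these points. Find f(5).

-28

Using Newton's divided-difference form:
f[2,3] = (-10 - (-4)) / (3 - 2) = -6
f[3,4] = (-18 - (-10)) / (4 - 3) = -8
f[2,3,4] = (-8 - (-6)) / (4 - 2) = -1
f(5) = -4 + (-6)·(3) + (-1)·(3)·(2) = -28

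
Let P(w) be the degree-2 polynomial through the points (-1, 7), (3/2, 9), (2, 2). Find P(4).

-152/3

L_0(4) = (5/2)·(2)/[(-5/2)·(-3)] = 2/3
L_1(4) = (5)·(2)/[(5/2)·(-1/2)] = -8
L_2(4) = (5)·(5/2)/[(3)·(1/2)] = 25/3
Sum: 7·(2/3) + 9·(-8) + 2·(25/3) = -152/3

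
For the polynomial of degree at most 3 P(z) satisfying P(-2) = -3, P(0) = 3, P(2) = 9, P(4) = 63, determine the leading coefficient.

1

The leading coefficient equals the top divided difference P[-2,0,2,4].
P[-2,0] = (3 - (-3)) / (0 - (-2)) = 3
P[0,2] = (9 - 3) / (2 - 0) = 3
P[2,4] = (63 - 9) / (4 - 2) = 27
P[-2,0,2] = (3 - 3) / (2 - (-2)) = 0
P[0,2,4] = (27 - 3) / (4 - 0) = 6
P[-2,0,2,4] = (6 - 0) / (4 - (-2)) = 1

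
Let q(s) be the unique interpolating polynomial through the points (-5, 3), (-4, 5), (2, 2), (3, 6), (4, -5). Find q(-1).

-225/14

Using Newton's divided-difference form:
q[-5,-4] = (5 - 3) / (-4 - (-5)) = 2
q[-4,2] = (2 - 5) / (2 - (-4)) = -1/2
q[2,3] = (6 - 2) / (3 - 2) = 4
q[3,4] = (-5 - 6) / (4 - 3) = -11
q[-5,-4,2] = (-1/2 - 2) / (2 - (-5)) = -5/14
q[-4,2,3] = (4 - (-1/2)) / (3 - (-4)) = 9/14
q[2,3,4] = (-11 - 4) / (4 - 2) = -15/2
q[-5,-4,2,3] = (9/14 - (-5/14)) / (3 - (-5)) = 1/8
q[-4,2,3,4] = (-15/2 - 9/14) / (4 - (-4)) = -57/56
q[-5,-4,2,3,4] = (-57/56 - 1/8) / (4 - (-5)) = -8/63
q(-1) = 3 + 2·(4) + (-5/14)·(4)·(3) + (1/8)·(4)·(3)·(-3) + (-8/63)·(4)·(3)·(-3)·(-4) = -225/14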